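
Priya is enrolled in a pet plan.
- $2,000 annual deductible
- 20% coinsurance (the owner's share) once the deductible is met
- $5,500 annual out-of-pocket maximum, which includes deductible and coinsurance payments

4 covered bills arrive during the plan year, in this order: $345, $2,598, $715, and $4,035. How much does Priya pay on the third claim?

$143

Claim 1 — $345: entire amount goes to the deductible. Owner owes $345 (running OOP $345).
Claim 2 — $2,598: deductible takes $1,655, $943 remains; owner's 20% is $188.60. Cost to owner: $1,843.60. OOP to date $2,188.60.
Claim 3 — $715: deductible met; 20% of $715 = $143. Cost to owner: $143. OOP to date $2,331.60.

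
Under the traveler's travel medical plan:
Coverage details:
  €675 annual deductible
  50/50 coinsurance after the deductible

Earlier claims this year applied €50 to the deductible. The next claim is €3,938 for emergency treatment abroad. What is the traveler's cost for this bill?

Deductible still to meet: €675 − €50 = €625.
The remaining €3,313 (= €3,938 − €625) moves to coinsurance.
50% of €3,313 = €1,656.50 falls to the traveler.
Traveler responsibility: €625 + €1,656.50 = €2,281.50.

€2,281.50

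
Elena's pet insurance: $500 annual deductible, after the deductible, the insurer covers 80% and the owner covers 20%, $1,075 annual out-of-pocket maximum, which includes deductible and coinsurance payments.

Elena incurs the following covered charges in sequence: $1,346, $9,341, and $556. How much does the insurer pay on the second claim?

#1 ($1,346): $500 finishes the deductible; $846 goes to coinsurance; coinsurance $846 × 20% = $169.20. Cost to owner: $669.20. OOP to date $669.20. Insurer: $1,346 − $669.20 = $676.80.
#2 ($9,341): deductible met; 20% of $9,341 = $1,868.20. Adding that to $669.20 gives $2,537.40, past the $1,075 cap; owner pays only $1,075 − $669.20 = $405.80. Insurer: $9,341 − $405.80 = $8,935.20.

$8,935.20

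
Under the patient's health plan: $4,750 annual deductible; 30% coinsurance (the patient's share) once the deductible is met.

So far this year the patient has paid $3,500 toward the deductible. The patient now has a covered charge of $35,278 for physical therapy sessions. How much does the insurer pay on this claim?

$23,819.60

Remaining deductible: $4,750 − $3,500 = $1,250.
After the $1,250 deductible portion, $35,278 − $1,250 = $34,028 is subject to coinsurance.
Coinsurance: $34,028 × 30% = $10,208.40.
So the patient owes $1,250 + $10,208.40 = $11,458.40.
Insurer pays the balance: $35,278 − $11,458.40 = $23,819.60.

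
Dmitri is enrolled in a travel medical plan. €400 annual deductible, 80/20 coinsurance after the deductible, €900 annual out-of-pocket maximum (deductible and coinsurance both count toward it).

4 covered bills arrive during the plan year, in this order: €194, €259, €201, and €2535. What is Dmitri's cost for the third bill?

#1 (€194): entire amount goes to the deductible. Traveler owes €194 (running OOP €194).
#2 (€259): deductible takes €206, €53 remains; coinsurance €53 × 20% = €10.60. Traveler owes €216.60 (running OOP €410.60).
#3 (€201): deductible already satisfied, so traveler's share is 20% × €201 = €40.20. Traveler owes €40.20 (running OOP €450.80).

€40.20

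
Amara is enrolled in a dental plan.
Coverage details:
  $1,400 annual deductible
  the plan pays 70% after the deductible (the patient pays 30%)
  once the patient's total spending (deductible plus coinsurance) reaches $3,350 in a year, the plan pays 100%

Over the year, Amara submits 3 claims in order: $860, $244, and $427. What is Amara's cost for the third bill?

$335.30

#1 ($860): all of it applies to the deductible. Cost to patient: $860. OOP to date $860.
#2 ($244): entire amount goes to the deductible. Patient pays $244; OOP now $1,104.
#3 ($427): deductible takes $296, $131 remains; 30% of $131 = $39.30. Patient owes $335.30 (running OOP $1,439.30).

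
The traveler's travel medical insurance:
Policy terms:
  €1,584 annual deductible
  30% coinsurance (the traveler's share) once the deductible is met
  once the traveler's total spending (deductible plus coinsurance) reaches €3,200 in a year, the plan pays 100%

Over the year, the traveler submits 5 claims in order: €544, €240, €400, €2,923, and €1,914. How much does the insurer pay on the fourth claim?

#1 (€544): fully absorbed by the deductible. Traveler pays €544; OOP now €544. Plan pays €544 − €544 = €0.
#2 (€240): fully absorbed by the deductible. Traveler owes €240 (running OOP €784). Insurer: €240 − €240 = €0.
#3 (€400): entire amount goes to the deductible. Traveler pays €400; OOP now €1,184. Plan pays €400 − €400 = €0.
#4 (€2,923): €400 to deductible, leaving €2,523; coinsurance €2,523 × 30% = €756.90. Traveler owes €1,156.90 (running OOP €2,340.90). Plan pays €2,923 − €1,156.90 = €1,766.10.

€1,766.10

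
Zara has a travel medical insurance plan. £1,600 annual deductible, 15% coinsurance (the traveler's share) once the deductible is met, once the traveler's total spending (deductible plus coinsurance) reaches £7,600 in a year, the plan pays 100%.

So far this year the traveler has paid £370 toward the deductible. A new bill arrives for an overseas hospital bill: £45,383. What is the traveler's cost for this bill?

£370 of the £1,600 deductible is already met, leaving £1,230.
The remaining £44,153 (= £45,383 − £1,230) moves to coinsurance.
15% of £44,153 = £6,622.95 falls to the traveler.
So the traveler owes £1,230 + £6,622.95 = £7,852.95 before any cap.
Adding £7,852.95 to the £370 already spent would give £8,222.95, which exceeds the £7,600 cap; the traveler pays just £7,600 − £370 = £7,230.

£7,230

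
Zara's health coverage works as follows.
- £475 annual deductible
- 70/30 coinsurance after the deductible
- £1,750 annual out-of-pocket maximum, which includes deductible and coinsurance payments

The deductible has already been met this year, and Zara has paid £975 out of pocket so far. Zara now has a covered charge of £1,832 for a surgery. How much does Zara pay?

£549.60

With the deductible met, the entire £1,832 is subject to coinsurance.
Coinsurance: £1,832 × 30% = £549.60.
Year-to-date out-of-pocket becomes £975 + £549.60 = £1,524.60, still under the £1,750 maximum, so no cap applies.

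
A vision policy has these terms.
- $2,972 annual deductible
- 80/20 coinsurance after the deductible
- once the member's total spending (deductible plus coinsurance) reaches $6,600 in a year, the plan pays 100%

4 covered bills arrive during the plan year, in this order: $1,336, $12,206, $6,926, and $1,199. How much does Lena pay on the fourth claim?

$128.80

Bill 1, $1,336: entire amount goes to the deductible. Member pays $1,336; OOP now $1,336.
Bill 2, $12,206: $1,636 finishes the deductible; $10,570 goes to coinsurance; 20% of $10,570 = $2,114. Member pays $3,750; OOP now $5,086.
Bill 3, $6,926: 20% coinsurance on $6,926 = $1,385.20. Cost to member: $1,385.20. OOP to date $6,471.20.
Bill 4, $1,199: deductible already satisfied, so member's share is 20% × $1,199 = $239.80. That would push OOP to $6,711, over the $6,600 cap, so member pays $6,600 − $6,471.20 = $128.80.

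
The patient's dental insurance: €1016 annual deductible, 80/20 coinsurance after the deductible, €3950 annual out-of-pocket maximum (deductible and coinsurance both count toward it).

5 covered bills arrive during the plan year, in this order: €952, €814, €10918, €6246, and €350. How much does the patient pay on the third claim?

€2183.60

Bill 1, €952: all of it applies to the deductible. Cost to patient: €952. OOP to date €952.
Bill 2, €814: €64 to deductible, leaving €750; 20% of €750 = €150. Cost to patient: €214. OOP to date €1166.
Bill 3, €10918: 20% coinsurance on €10918 = €2183.60. Patient pays €2183.60; OOP now €3349.60.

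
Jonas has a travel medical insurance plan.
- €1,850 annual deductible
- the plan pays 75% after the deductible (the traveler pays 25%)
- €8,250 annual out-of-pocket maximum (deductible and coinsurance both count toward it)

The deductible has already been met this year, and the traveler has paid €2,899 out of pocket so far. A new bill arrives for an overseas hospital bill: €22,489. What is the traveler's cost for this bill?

The deductible is already satisfied, so the full bill goes to coinsurance.
Traveler's 25% share of €22,489 is €5,622.25.
Year-to-date out-of-pocket would reach €2,899 + €5,622.25 = €8,521.25, above the €8,250 maximum, so the traveler pays only €8,250 − €2,899 = €5,351.

€5,351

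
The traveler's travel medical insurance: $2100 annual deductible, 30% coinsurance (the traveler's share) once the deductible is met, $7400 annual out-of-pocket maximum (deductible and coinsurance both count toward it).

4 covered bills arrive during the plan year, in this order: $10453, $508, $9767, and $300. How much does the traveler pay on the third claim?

$2641.70

Claim 1 — $10453: $2100 finishes the deductible; $8353 goes to coinsurance; coinsurance $8353 × 30% = $2505.90. Traveler pays $4605.90; OOP now $4605.90.
Claim 2 — $508: deductible already satisfied, so traveler's share is 30% × $508 = $152.40. Cost to traveler: $152.40. OOP to date $4758.30.
Claim 3 — $9767: deductible already satisfied, so traveler's share is 30% × $9767 = $2930.10. OOP would hit $7688.40 > $7400, so the cap limits the traveler to $7400 − $4758.30 = $2641.70.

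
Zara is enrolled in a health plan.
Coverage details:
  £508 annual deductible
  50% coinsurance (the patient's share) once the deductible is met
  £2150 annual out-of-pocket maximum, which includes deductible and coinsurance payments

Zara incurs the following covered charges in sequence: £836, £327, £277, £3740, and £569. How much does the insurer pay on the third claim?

£138.50

Claim 1 (£836): £508 finishes the deductible; £328 goes to coinsurance; 50% of £328 = £164. Patient pays £672; OOP now £672. Insurer: £836 − £672 = £164.
Claim 2 (£327): 50% coinsurance on £327 = £163.50. Cost to patient: £163.50. OOP to date £835.50. Insurer: £327 − £163.50 = £163.50.
Claim 3 (£277): 50% coinsurance on £277 = £138.50. Cost to patient: £138.50. OOP to date £974. Plan pays £277 − £138.50 = £138.50.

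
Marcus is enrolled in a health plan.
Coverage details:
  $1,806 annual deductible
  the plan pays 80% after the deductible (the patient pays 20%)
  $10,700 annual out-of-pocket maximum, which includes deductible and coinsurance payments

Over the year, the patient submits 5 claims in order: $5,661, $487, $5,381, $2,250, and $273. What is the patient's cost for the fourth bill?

$450

Claim 1 — $5,661: $1,806 finishes the deductible; $3,855 goes to coinsurance; coinsurance $3,855 × 20% = $771. Patient owes $2,577 (running OOP $2,577).
Claim 2 — $487: deductible already satisfied, so patient's share is 20% × $487 = $97.40. Cost to patient: $97.40. OOP to date $2,674.40.
Claim 3 — $5,381: 20% coinsurance on $5,381 = $1,076.20. Patient owes $1,076.20 (running OOP $3,750.60).
Claim 4 — $2,250: 20% coinsurance on $2,250 = $450. Patient pays $450; OOP now $4,200.60.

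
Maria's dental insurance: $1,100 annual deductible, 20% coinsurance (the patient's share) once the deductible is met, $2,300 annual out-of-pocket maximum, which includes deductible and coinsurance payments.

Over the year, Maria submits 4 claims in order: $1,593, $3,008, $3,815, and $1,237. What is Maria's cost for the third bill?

$499.80

Bill 1, $1,593: $1,100 finishes the deductible; $493 goes to coinsurance; coinsurance $493 × 20% = $98.60. Cost to patient: $1,198.60. OOP to date $1,198.60.
Bill 2, $3,008: 20% coinsurance on $3,008 = $601.60. Patient owes $601.60 (running OOP $1,800.20).
Bill 3, $3,815: deductible met; 20% of $3,815 = $763. That would push OOP to $2,563.20, over the $2,300 cap, so patient pays $2,300 − $1,800.20 = $499.80.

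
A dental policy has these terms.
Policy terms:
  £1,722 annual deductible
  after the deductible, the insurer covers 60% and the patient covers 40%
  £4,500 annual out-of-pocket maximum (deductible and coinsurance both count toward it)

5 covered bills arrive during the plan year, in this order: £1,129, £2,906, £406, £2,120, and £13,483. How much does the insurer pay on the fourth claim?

£1,272

Claim 1 (£1,129): fully absorbed by the deductible. Patient owes £1,129 (running OOP £1,129). Insurer: £1,129 − £1,129 = £0.
Claim 2 (£2,906): deductible takes £593, £2,313 remains; patient's 40% is £925.20. Patient pays £1,518.20; OOP now £2,647.20. Plan pays £2,906 − £1,518.20 = £1,387.80.
Claim 3 (£406): 40% coinsurance on £406 = £162.40. Patient owes £162.40 (running OOP £2,809.60). Plan pays £406 − £162.40 = £243.60.
Claim 4 (£2,120): deductible met; 40% of £2,120 = £848. Patient owes £848 (running OOP £3,657.60). Plan pays £2,120 − £848 = £1,272.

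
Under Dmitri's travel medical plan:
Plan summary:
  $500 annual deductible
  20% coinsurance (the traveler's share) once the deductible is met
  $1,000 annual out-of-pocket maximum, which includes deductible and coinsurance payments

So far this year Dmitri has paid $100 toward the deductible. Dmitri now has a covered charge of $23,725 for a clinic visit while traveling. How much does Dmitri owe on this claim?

Deductible still to meet: $500 − $100 = $400.
The remaining $23,325 (= $23,725 − $400) moves to coinsurance.
Traveler's 20% share of $23,325 is $4,665.
That puts the traveler's cost at $400 + $4,665 = $5,065 before any cap.
Adding $5,065 to the $100 already spent would give $5,165, which exceeds the $1,000 cap; the traveler pays just $1,000 − $100 = $900.

$900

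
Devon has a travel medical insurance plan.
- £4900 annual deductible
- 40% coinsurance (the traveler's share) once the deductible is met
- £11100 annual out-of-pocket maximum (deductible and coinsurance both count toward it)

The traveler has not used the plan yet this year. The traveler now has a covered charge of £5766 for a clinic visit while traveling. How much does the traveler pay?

Deductible not yet touched, so the first £4900 of the bill goes to the deductible.
After the £4900 deductible portion, £5766 − £4900 = £866 is subject to coinsurance.
Coinsurance: £866 × 40% = £346.40.
That puts the traveler's cost at £4900 + £346.40 = £5246.40 before any cap.
Cumulative spending £0 + £5246.40 = £5246.40 stays under the £11100 maximum.

£5246.40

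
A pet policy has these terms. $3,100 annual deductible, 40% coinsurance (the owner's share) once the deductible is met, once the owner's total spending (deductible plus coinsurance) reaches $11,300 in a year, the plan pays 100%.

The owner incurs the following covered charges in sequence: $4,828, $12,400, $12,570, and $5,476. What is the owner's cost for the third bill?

#1 ($4,828): $3,100 finishes the deductible; $1,728 goes to coinsurance; coinsurance $1,728 × 40% = $691.20. Owner pays $3,791.20; OOP now $3,791.20.
#2 ($12,400): deductible already satisfied, so owner's share is 40% × $12,400 = $4,960. Cost to owner: $4,960. OOP to date $8,751.20.
#3 ($12,570): 40% coinsurance on $12,570 = $5,028. OOP would hit $13,779.20 > $11,300, so the cap limits the owner to $11,300 − $8,751.20 = $2,548.80.

$2,548.80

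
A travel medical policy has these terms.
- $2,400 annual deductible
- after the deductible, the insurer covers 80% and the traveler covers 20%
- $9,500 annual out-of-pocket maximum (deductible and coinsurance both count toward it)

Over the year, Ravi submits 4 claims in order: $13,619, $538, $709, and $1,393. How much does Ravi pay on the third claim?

Bill 1, $13,619: $2,400 to deductible, leaving $11,219; traveler's 20% is $2,243.80. Traveler owes $4,643.80 (running OOP $4,643.80).
Bill 2, $538: deductible met; 20% of $538 = $107.60. Traveler pays $107.60; OOP now $4,751.40.
Bill 3, $709: deductible already satisfied, so traveler's share is 20% × $709 = $141.80. Traveler owes $141.80 (running OOP $4,893.20).

$141.80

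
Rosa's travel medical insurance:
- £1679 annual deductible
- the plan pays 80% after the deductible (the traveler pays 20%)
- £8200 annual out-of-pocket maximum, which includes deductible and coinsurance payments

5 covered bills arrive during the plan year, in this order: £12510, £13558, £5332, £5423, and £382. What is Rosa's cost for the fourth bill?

Claim 1 (£12510): £1679 finishes the deductible; £10831 goes to coinsurance; coinsurance £10831 × 20% = £2166.20. Traveler pays £3845.20; OOP now £3845.20.
Claim 2 (£13558): deductible already satisfied, so traveler's share is 20% × £13558 = £2711.60. Traveler owes £2711.60 (running OOP £6556.80).
Claim 3 (£5332): 20% coinsurance on £5332 = £1066.40. Cost to traveler: £1066.40. OOP to date £7623.20.
Claim 4 (£5423): 20% coinsurance on £5423 = £1084.60. OOP would hit £8707.80 > £8200, so the cap limits the traveler to £8200 − £7623.20 = £576.80.

£576.80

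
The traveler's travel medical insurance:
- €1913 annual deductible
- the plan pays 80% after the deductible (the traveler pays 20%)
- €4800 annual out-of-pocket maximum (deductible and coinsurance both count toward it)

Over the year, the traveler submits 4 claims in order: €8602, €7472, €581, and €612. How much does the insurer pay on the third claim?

Bill 1, €8602: €1913 to deductible, leaving €6689; coinsurance €6689 × 20% = €1337.80. Traveler pays €3250.80; OOP now €3250.80. Plan pays €8602 − €3250.80 = €5351.20.
Bill 2, €7472: deductible already satisfied, so traveler's share is 20% × €7472 = €1494.40. Traveler pays €1494.40; OOP now €4745.20. Insurer: €7472 − €1494.40 = €5977.60.
Bill 3, €581: 20% coinsurance on €581 = €116.20. OOP would hit €4861.40 > €4800, so the cap limits the traveler to €4800 − €4745.20 = €54.80. Plan pays €581 − €54.80 = €526.20.

€526.20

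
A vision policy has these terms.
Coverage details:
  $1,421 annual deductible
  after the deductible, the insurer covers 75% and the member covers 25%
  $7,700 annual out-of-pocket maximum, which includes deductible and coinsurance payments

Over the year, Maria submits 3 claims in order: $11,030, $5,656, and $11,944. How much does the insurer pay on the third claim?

#1 ($11,030): $1,421 to deductible, leaving $9,609; coinsurance $9,609 × 25% = $2,402.25. Member owes $3,823.25 (running OOP $3,823.25). Plan pays $11,030 − $3,823.25 = $7,206.75.
#2 ($5,656): 25% coinsurance on $5,656 = $1,414. Member pays $1,414; OOP now $5,237.25. Plan pays $5,656 − $1,414 = $4,242.
#3 ($11,944): 25% coinsurance on $11,944 = $2,986. That would push OOP to $8,223.25, over the $7,700 cap, so member pays $7,700 − $5,237.25 = $2,462.75. Insurer: $11,944 − $2,462.75 = $9,481.25.

$9,481.25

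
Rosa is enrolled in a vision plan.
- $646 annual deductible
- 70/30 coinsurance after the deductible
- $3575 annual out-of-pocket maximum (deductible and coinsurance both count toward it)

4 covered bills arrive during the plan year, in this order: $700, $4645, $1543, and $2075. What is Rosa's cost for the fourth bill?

Claim 1 — $700: $646 to deductible, leaving $54; 30% of $54 = $16.20. Cost to member: $662.20. OOP to date $662.20.
Claim 2 — $4645: deductible already satisfied, so member's share is 30% × $4645 = $1393.50. Member owes $1393.50 (running OOP $2055.70).
Claim 3 — $1543: deductible already satisfied, so member's share is 30% × $1543 = $462.90. Member owes $462.90 (running OOP $2518.60).
Claim 4 — $2075: 30% coinsurance on $2075 = $622.50. Member pays $622.50; OOP now $3141.10.

$622.50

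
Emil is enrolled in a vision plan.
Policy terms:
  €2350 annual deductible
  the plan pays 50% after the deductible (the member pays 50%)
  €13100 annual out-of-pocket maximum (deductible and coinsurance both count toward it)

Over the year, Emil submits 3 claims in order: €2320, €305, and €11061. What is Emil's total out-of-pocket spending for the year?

#1 (€2320): all of it applies to the deductible. Member owes €2320 (running OOP €2320).
#2 (€305): deductible takes €30, €275 remains; member's 50% is €137.50. Member owes €167.50 (running OOP €2487.50).
#3 (€11061): 50% coinsurance on €11061 = €5530.50. Member pays €5530.50; OOP now €8018.
Total paid by the member: €2320 + €167.50 + €5530.50 = €8018.

€8018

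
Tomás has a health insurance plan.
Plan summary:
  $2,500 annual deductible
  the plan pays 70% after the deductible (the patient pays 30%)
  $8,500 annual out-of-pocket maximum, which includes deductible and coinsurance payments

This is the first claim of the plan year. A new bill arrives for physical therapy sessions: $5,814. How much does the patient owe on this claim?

$3,494.20

The full $2,500 deductible is still open; $2,500 of this bill applies to it.
The remaining $3,314 (= $5,814 − $2,500) moves to coinsurance.
Coinsurance: $3,314 × 30% = $994.20.
So the patient owes $2,500 + $994.20 = $3,494.20 before any cap.
Year-to-date out-of-pocket becomes $0 + $3,494.20 = $3,494.20, still under the $8,500 maximum, so no cap applies.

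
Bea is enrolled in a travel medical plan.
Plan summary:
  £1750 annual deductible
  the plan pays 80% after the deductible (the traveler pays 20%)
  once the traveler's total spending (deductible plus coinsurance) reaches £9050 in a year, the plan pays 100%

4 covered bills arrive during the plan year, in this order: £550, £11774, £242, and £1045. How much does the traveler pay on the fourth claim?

Bill 1, £550: fully absorbed by the deductible. Cost to traveler: £550. OOP to date £550.
Bill 2, £11774: £1200 finishes the deductible; £10574 goes to coinsurance; coinsurance £10574 × 20% = £2114.80. Traveler pays £3314.80; OOP now £3864.80.
Bill 3, £242: 20% coinsurance on £242 = £48.40. Traveler pays £48.40; OOP now £3913.20.
Bill 4, £1045: deductible met; 20% of £1045 = £209. Traveler pays £209; OOP now £4122.20.

£209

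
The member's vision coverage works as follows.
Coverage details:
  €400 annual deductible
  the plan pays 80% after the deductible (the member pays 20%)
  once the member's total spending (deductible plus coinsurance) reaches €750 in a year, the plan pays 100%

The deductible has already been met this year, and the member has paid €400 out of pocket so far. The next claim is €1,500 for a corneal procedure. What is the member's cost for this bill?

€300

The deductible is already satisfied, so the full bill goes to coinsurance.
Member's 20% share of €1,500 is €300.
Total out-of-pocket so far would be €400 + €300 = €700, below the €750 cap — no reduction.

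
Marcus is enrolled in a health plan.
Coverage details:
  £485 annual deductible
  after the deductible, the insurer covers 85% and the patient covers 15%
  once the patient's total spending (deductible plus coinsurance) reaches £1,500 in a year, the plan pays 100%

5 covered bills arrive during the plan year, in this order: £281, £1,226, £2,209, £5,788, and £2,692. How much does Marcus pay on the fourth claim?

£530.35

Claim 1 (£281): all of it applies to the deductible. Patient pays £281; OOP now £281.
Claim 2 (£1,226): £204 to deductible, leaving £1,022; patient's 15% is £153.30. Cost to patient: £357.30. OOP to date £638.30.
Claim 3 (£2,209): deductible already satisfied, so patient's share is 15% × £2,209 = £331.35. Patient owes £331.35 (running OOP £969.65).
Claim 4 (£5,788): deductible already satisfied, so patient's share is 15% × £5,788 = £868.20. Adding that to £969.65 gives £1,837.85, past the £1,500 cap; patient pays only £1,500 − £969.65 = £530.35.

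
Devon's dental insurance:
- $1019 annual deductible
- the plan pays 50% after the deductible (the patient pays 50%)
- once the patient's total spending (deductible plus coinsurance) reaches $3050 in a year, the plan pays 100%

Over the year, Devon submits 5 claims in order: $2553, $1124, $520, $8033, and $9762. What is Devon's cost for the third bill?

$260

Bill 1, $2553: deductible takes $1019, $1534 remains; 50% of $1534 = $767. Patient owes $1786 (running OOP $1786).
Bill 2, $1124: deductible met; 50% of $1124 = $562. Patient pays $562; OOP now $2348.
Bill 3, $520: 50% coinsurance on $520 = $260. Cost to patient: $260. OOP to date $2608.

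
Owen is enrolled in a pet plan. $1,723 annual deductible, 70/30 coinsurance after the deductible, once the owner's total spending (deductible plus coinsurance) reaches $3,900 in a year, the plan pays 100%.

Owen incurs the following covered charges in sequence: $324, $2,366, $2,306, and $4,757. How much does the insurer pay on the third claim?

$1,614.20

Bill 1, $324: all of it applies to the deductible. Cost to owner: $324. OOP to date $324. Plan pays $324 − $324 = $0.
Bill 2, $2,366: $1,399 to deductible, leaving $967; 30% of $967 = $290.10. Owner pays $1,689.10; OOP now $2,013.10. Plan pays $2,366 − $1,689.10 = $676.90.
Bill 3, $2,306: deductible already satisfied, so owner's share is 30% × $2,306 = $691.80. Owner owes $691.80 (running OOP $2,704.90). Insurer: $2,306 − $691.80 = $1,614.20.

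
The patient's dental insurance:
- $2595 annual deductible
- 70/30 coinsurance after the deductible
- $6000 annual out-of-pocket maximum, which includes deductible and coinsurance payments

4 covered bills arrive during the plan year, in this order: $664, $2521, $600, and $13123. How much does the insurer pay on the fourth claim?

$10075

Bill 1, $664: fully absorbed by the deductible. Patient owes $664 (running OOP $664). Plan pays $664 − $664 = $0.
Bill 2, $2521: $1931 finishes the deductible; $590 goes to coinsurance; patient's 30% is $177. Cost to patient: $2108. OOP to date $2772. Plan pays $2521 − $2108 = $413.
Bill 3, $600: deductible already satisfied, so patient's share is 30% × $600 = $180. Patient owes $180 (running OOP $2952). Insurer: $600 − $180 = $420.
Bill 4, $13123: deductible met; 30% of $13123 = $3936.90. Adding that to $2952 gives $6888.90, past the $6000 cap; patient pays only $6000 − $2952 = $3048. Insurer: $13123 − $3048 = $10075.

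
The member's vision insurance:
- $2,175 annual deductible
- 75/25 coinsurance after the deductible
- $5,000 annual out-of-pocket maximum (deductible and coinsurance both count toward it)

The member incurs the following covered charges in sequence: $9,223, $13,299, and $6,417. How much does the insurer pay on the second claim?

$12,236

Bill 1, $9,223: $2,175 finishes the deductible; $7,048 goes to coinsurance; coinsurance $7,048 × 25% = $1,762. Cost to member: $3,937. OOP to date $3,937. Insurer: $9,223 − $3,937 = $5,286.
Bill 2, $13,299: deductible met; 25% of $13,299 = $3,324.75. Adding that to $3,937 gives $7,261.75, past the $5,000 cap; member pays only $5,000 − $3,937 = $1,063. Plan pays $13,299 − $1,063 = $12,236.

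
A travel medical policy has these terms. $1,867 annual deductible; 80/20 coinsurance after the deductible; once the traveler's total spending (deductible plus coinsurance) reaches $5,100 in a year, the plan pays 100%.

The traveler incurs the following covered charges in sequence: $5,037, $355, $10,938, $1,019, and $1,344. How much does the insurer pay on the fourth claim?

Claim 1 — $5,037: deductible takes $1,867, $3,170 remains; 20% of $3,170 = $634. Traveler pays $2,501; OOP now $2,501. Plan pays $5,037 − $2,501 = $2,536.
Claim 2 — $355: 20% coinsurance on $355 = $71. Traveler owes $71 (running OOP $2,572). Insurer: $355 − $71 = $284.
Claim 3 — $10,938: deductible met; 20% of $10,938 = $2,187.60. Traveler owes $2,187.60 (running OOP $4,759.60). Plan pays $10,938 − $2,187.60 = $8,750.40.
Claim 4 — $1,019: deductible already satisfied, so traveler's share is 20% × $1,019 = $203.80. Traveler owes $203.80 (running OOP $4,963.40). Plan pays $1,019 − $203.80 = $815.20.

$815.20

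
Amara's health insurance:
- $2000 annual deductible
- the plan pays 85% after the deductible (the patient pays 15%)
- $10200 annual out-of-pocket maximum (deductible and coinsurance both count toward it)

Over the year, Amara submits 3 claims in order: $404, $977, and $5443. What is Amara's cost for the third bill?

Claim 1 — $404: fully absorbed by the deductible. Patient owes $404 (running OOP $404).
Claim 2 — $977: fully absorbed by the deductible. Patient owes $977 (running OOP $1381).
Claim 3 — $5443: $619 to deductible, leaving $4824; coinsurance $4824 × 15% = $723.60. Patient owes $1342.60 (running OOP $2723.60).

$1342.60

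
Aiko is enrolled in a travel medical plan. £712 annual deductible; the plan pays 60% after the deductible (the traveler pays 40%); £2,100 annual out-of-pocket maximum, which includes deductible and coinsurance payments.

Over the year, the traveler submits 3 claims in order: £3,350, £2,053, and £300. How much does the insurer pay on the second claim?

Claim 1 — £3,350: £712 to deductible, leaving £2,638; traveler's 40% is £1,055.20. Traveler owes £1,767.20 (running OOP £1,767.20). Insurer: £3,350 − £1,767.20 = £1,582.80.
Claim 2 — £2,053: deductible already satisfied, so traveler's share is 40% × £2,053 = £821.20. That would push OOP to £2,588.40, over the £2,100 cap, so traveler pays £2,100 − £1,767.20 = £332.80. Insurer: £2,053 − £332.80 = £1,720.20.

£1,720.20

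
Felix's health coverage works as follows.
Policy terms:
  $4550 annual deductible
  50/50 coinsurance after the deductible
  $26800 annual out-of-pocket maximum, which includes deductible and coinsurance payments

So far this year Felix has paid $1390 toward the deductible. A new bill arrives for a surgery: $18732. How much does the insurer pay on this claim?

Deductible still to meet: $4550 − $1390 = $3160.
The remaining $15572 (= $18732 − $3160) moves to coinsurance.
Coinsurance: $15572 × 50% = $7786.
So the patient owes $3160 + $7786 = $10946 before any cap.
Year-to-date out-of-pocket becomes $1390 + $10946 = $12336, still under the $26800 maximum, so no cap applies.
Insurer pays the balance: $18732 − $10946 = $7786.

$7786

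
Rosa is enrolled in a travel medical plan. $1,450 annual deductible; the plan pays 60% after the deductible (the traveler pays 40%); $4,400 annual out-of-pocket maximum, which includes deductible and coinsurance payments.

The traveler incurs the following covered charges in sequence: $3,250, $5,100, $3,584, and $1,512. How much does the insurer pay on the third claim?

$3,394

Bill 1, $3,250: deductible takes $1,450, $1,800 remains; 40% of $1,800 = $720. Traveler pays $2,170; OOP now $2,170. Plan pays $3,250 − $2,170 = $1,080.
Bill 2, $5,100: 40% coinsurance on $5,100 = $2,040. Traveler owes $2,040 (running OOP $4,210). Plan pays $5,100 − $2,040 = $3,060.
Bill 3, $3,584: deductible already satisfied, so traveler's share is 40% × $3,584 = $1,433.60. That would push OOP to $5,643.60, over the $4,400 cap, so traveler pays $4,400 − $4,210 = $190. Plan pays $3,584 − $190 = $3,394.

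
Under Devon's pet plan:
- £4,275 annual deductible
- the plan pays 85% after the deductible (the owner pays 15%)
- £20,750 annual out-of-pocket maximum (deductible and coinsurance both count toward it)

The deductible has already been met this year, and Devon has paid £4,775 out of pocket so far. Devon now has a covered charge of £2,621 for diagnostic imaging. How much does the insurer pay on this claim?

With the deductible met, the entire £2,621 is subject to coinsurance.
Owner's 15% share of £2,621 is £393.15.
Cumulative spending £4,775 + £393.15 = £5,168.15 stays under the £20,750 maximum.
Insurer pays the balance: £2,621 − £393.15 = £2,227.85.

£2,227.85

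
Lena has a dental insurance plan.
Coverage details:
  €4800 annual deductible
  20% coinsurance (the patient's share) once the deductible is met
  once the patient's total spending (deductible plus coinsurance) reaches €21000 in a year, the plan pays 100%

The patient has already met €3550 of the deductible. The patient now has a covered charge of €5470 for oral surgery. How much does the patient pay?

Deductible still to meet: €4800 − €3550 = €1250.
After the €1250 deductible portion, €5470 − €1250 = €4220 is subject to coinsurance.
Patient's 20% share of €4220 is €844.
Patient responsibility before any cap: €1250 + €844 = €2094.
Cumulative spending €3550 + €2094 = €5644 stays under the €21000 maximum.

€2094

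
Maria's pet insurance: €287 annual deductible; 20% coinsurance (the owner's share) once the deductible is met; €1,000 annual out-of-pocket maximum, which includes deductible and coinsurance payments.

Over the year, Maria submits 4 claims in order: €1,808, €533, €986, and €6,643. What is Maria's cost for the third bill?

€197.20

Bill 1, €1,808: €287 finishes the deductible; €1,521 goes to coinsurance; owner's 20% is €304.20. Cost to owner: €591.20. OOP to date €591.20.
Bill 2, €533: deductible met; 20% of €533 = €106.60. Owner owes €106.60 (running OOP €697.80).
Bill 3, €986: deductible met; 20% of €986 = €197.20. Owner pays €197.20; OOP now €895.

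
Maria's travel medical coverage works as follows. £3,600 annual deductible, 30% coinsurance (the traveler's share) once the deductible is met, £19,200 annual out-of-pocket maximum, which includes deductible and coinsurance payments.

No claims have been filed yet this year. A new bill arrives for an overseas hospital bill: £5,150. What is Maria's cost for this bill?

Deductible not yet touched, so the first £3,600 of the bill goes to the deductible.
That leaves £5,150 − £3,600 = £1,550 for coinsurance.
Coinsurance: £1,550 × 30% = £465.
That puts the traveler's cost at £3,600 + £465 = £4,065 before any cap.
Year-to-date out-of-pocket becomes £0 + £4,065 = £4,065, still under the £19,200 maximum, so no cap applies.

£4,065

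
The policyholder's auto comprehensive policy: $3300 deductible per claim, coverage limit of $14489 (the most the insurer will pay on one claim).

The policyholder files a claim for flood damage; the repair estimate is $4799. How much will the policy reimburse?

After the deductible, $4799 − $3300 = $1499 remains.
That's under the $14489 cap, so the insurer reimburses the full $1499.

$1499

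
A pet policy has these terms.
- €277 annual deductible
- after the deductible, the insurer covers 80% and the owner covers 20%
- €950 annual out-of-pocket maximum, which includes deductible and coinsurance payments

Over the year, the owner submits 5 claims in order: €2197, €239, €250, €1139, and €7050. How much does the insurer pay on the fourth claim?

€947.80

#1 (€2197): €277 finishes the deductible; €1920 goes to coinsurance; coinsurance €1920 × 20% = €384. Cost to owner: €661. OOP to date €661. Insurer: €2197 − €661 = €1536.
#2 (€239): deductible met; 20% of €239 = €47.80. Owner pays €47.80; OOP now €708.80. Plan pays €239 − €47.80 = €191.20.
#3 (€250): deductible met; 20% of €250 = €50. Cost to owner: €50. OOP to date €758.80. Plan pays €250 − €50 = €200.
#4 (€1139): deductible already satisfied, so owner's share is 20% × €1139 = €227.80. Adding that to €758.80 gives €986.60, past the €950 cap; owner pays only €950 − €758.80 = €191.20. Plan pays €1139 − €191.20 = €947.80.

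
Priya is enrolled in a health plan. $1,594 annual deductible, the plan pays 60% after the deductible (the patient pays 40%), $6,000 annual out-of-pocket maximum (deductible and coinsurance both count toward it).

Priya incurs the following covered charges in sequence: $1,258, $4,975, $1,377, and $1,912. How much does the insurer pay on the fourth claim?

Bill 1, $1,258: entire amount goes to the deductible. Patient pays $1,258; OOP now $1,258. Insurer: $1,258 − $1,258 = $0.
Bill 2, $4,975: $336 finishes the deductible; $4,639 goes to coinsurance; patient's 40% is $1,855.60. Cost to patient: $2,191.60. OOP to date $3,449.60. Insurer: $4,975 − $2,191.60 = $2,783.40.
Bill 3, $1,377: deductible already satisfied, so patient's share is 40% × $1,377 = $550.80. Patient owes $550.80 (running OOP $4,000.40). Insurer: $1,377 − $550.80 = $826.20.
Bill 4, $1,912: 40% coinsurance on $1,912 = $764.80. Patient owes $764.80 (running OOP $4,765.20). Plan pays $1,912 − $764.80 = $1,147.20.

$1,147.20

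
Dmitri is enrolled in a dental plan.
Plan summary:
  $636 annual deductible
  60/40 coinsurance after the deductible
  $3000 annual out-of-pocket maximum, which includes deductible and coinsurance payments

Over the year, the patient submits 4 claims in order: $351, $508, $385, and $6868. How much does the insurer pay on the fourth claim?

$4747.20

Claim 1 — $351: all of it applies to the deductible. Cost to patient: $351. OOP to date $351. Plan pays $351 − $351 = $0.
Claim 2 — $508: $285 to deductible, leaving $223; coinsurance $223 × 40% = $89.20. Cost to patient: $374.20. OOP to date $725.20. Plan pays $508 − $374.20 = $133.80.
Claim 3 — $385: 40% coinsurance on $385 = $154. Patient pays $154; OOP now $879.20. Insurer: $385 − $154 = $231.
Claim 4 — $6868: deductible met; 40% of $6868 = $2747.20. OOP would hit $3626.40 > $3000, so the cap limits the patient to $3000 − $879.20 = $2120.80. Plan pays $6868 − $2120.80 = $4747.20.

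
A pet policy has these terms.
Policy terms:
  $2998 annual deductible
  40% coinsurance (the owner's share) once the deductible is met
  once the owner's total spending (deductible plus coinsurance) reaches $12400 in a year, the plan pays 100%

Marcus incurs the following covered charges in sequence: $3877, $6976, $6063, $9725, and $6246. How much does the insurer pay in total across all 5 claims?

Claim 1 ($3877): $2998 finishes the deductible; $879 goes to coinsurance; owner's 40% is $351.60. Owner pays $3349.60; OOP now $3349.60. Insurer: $3877 − $3349.60 = $527.40.
Claim 2 ($6976): deductible met; 40% of $6976 = $2790.40. Cost to owner: $2790.40. OOP to date $6140. Insurer: $6976 − $2790.40 = $4185.60.
Claim 3 ($6063): deductible already satisfied, so owner's share is 40% × $6063 = $2425.20. Owner owes $2425.20 (running OOP $8565.20). Insurer: $6063 − $2425.20 = $3637.80.
Claim 4 ($9725): 40% coinsurance on $9725 = $3890. Adding that to $8565.20 gives $12455.20, past the $12400 cap; owner pays only $12400 − $8565.20 = $3834.80. Plan pays $9725 − $3834.80 = $5890.20.
Claim 5 ($6246): deductible met; 40% of $6246 = $2498.40. Adding that to $12400 gives $14898.40, past the $12400 cap; owner pays only $12400 − $12400 = $0. Insurer: $6246 − $0 = $6246.
Insurer total = bills − owner's total = $32887 − $12400 = $20487.

$20487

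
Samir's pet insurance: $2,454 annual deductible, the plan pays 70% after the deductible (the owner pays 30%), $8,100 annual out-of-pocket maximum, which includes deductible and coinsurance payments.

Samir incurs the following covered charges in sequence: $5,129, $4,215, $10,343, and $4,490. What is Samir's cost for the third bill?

#1 ($5,129): deductible takes $2,454, $2,675 remains; owner's 30% is $802.50. Owner owes $3,256.50 (running OOP $3,256.50).
#2 ($4,215): deductible already satisfied, so owner's share is 30% × $4,215 = $1,264.50. Owner owes $1,264.50 (running OOP $4,521).
#3 ($10,343): 30% coinsurance on $10,343 = $3,102.90. Owner owes $3,102.90 (running OOP $7,623.90).

$3,102.90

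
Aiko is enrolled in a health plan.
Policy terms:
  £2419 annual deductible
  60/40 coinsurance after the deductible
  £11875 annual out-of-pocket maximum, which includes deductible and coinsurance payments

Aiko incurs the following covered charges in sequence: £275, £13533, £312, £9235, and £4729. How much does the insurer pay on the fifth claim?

£3647.40

#1 (£275): all of it applies to the deductible. Cost to patient: £275. OOP to date £275. Insurer: £275 − £275 = £0.
#2 (£13533): £2144 finishes the deductible; £11389 goes to coinsurance; coinsurance £11389 × 40% = £4555.60. Cost to patient: £6699.60. OOP to date £6974.60. Insurer: £13533 − £6699.60 = £6833.40.
#3 (£312): deductible met; 40% of £312 = £124.80. Cost to patient: £124.80. OOP to date £7099.40. Plan pays £312 − £124.80 = £187.20.
#4 (£9235): deductible met; 40% of £9235 = £3694. Cost to patient: £3694. OOP to date £10793.40. Plan pays £9235 − £3694 = £5541.
#5 (£4729): deductible already satisfied, so patient's share is 40% × £4729 = £1891.60. That would push OOP to £12685, over the £11875 cap, so patient pays £11875 − £10793.40 = £1081.60. Insurer: £4729 − £1081.60 = £3647.40.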